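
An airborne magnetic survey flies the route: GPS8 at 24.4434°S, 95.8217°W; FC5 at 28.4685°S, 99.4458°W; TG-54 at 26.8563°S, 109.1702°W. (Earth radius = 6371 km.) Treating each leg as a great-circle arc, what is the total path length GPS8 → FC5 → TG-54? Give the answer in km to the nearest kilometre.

GPS8→FC5: c = 0.090219 rad, d = 574.79 km
FC5→TG-54: c = 0.152887 rad, d = 974.04 km
Total = 574.79 + 974.04 = 1548.83 km

1549 km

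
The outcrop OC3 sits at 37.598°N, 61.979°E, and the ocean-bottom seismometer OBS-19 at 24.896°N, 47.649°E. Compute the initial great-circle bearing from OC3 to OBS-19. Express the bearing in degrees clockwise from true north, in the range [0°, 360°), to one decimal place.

227.9°

Δλ = -14.3300°
y = sin Δλ · cos φ₂ = -0.224506
x = cos φ₁ sin φ₂ − sin φ₁ cos φ₂ cos Δλ = -0.202661
θ = atan2(y, x) = -132.0725° → 227.9275° (mod 360°)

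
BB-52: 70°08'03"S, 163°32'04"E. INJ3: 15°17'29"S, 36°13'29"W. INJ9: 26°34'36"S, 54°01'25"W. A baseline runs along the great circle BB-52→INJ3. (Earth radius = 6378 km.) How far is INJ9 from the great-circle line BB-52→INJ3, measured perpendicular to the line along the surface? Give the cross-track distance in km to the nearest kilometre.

1597 km

BB-52: φ = -70.13417°, λ = +163.53444°
INJ3: φ = -15.29139°, λ = -36.22472°
INJ9: φ = -26.57667°, λ = -54.02361°
δ₁₃ = central angle BB-52→INJ9 = 1.389964 rad  (haversine)
θ₁₃ = bearing BB-52→INJ9 = 146.345°,  θ₁₂ = bearing BB-52→INJ3 = 160.932°
dₓₜ = R·arcsin(sin δ₁₃ · sin(θ₁₃ − θ₁₂)) = 6378·arcsin(0.98369·sin(-14.587°)) = -1596.706 km
|dₓₜ| = 1596.706 km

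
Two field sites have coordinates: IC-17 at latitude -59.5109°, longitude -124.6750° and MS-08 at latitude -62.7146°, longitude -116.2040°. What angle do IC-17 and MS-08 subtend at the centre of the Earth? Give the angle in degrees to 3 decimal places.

5.190°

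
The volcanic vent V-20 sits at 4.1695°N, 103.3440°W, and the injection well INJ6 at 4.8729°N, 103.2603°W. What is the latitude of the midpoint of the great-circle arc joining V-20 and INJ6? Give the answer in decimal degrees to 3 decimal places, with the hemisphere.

4.521°N

Bx = cos φ₂ cos Δλ = 0.996385,  By = cos φ₂ sin Δλ = 0.001456
φₘ = atan2(sin φ₁ + sin φ₂, √((cos φ₁ + Bx)² + By²)) = 4.52120°
λₘ = λ₁ + atan2(By, cos φ₁ + Bx) = -103.30217°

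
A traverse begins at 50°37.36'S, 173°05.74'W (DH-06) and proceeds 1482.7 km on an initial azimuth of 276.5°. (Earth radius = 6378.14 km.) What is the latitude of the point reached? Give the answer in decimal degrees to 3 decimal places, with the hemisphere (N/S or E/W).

DH-06: φ = -50.62267°, λ = -173.09567°
δ = d/R = 1482.7/6378.14 = 0.232466 rad
φ₂ = arcsin(sin φ₁ cos δ + cos φ₁ sin δ cos θ)
   = arcsin(-0.77298·0.97310 + 0.63442·0.23038·0.11320) = -47.36190°
λ₂ = λ₁ + atan2(sin θ sin δ cos φ₁, cos δ − sin φ₁ sin φ₂) = 167.15399°

47.362°S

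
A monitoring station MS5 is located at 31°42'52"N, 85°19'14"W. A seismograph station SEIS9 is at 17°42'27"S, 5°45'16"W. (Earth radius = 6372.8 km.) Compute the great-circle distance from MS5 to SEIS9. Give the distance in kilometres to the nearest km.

10094 km

MS5: φ = +31.71444°, λ = -85.32056°
SEIS9: φ = -17.70750°, λ = -5.75444°
Δφ = -49.4219°,  Δλ = 79.5661°
a = sin²(Δφ/2) + cos φ₁ cos φ₂ sin²(Δλ/2) = 0.506566
c = 2·arcsin(√a) = 1.583929 rad = 90.7524°
d = R·c = 6372.8 × 1.583929 = 10094.1 km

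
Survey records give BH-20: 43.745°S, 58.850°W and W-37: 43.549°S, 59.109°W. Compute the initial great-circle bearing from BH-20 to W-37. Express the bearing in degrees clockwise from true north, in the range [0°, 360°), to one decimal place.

Δλ = -0.2590°
y = sin Δλ · cos φ₂ = -0.003276
x = cos φ₁ sin φ₂ − sin φ₁ cos φ₂ cos Δλ = 0.003416
θ = atan2(y, x) = -43.8066° → 316.1934° (mod 360°)

316.2°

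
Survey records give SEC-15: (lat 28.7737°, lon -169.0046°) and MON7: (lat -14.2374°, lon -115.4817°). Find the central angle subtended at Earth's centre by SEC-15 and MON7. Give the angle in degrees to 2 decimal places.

67.25°

Δφ = -43.0111°,  Δλ = 53.5229°
a = sin²(Δφ/2) + cos φ₁ cos φ₂ sin²(Δλ/2) = 0.306646
c = 2·arcsin(√a) = 1.173737 rad = 67.2502°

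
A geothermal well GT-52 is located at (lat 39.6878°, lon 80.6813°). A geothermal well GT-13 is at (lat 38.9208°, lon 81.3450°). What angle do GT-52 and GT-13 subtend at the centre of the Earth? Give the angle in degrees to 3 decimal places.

Δφ = -0.7670°,  Δλ = 0.6637°
a = sin²(Δφ/2) + cos φ₁ cos φ₂ sin²(Δλ/2) = 0.000065
c = 2·arcsin(√a) = 0.016110 rad = 0.9231°

0.923°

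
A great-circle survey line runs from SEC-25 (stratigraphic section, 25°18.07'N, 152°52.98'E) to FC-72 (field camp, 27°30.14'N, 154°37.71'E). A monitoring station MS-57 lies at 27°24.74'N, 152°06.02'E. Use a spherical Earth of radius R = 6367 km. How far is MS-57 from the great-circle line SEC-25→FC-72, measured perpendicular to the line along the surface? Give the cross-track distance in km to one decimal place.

SEC-25: φ = +25.30117°, λ = +152.88300°
FC-72: φ = +27.50233°, λ = +154.62850°
MS-57: φ = +27.41233°, λ = +152.10033°
δ₁₃ = central angle SEC-25→MS-57 = 0.038826 rad  (haversine)
θ₁₃ = bearing SEC-25→MS-57 = 341.797°,  θ₁₂ = bearing SEC-25→FC-72 = 35.001°
dₓₜ = R·arcsin(sin δ₁₃ · sin(θ₁₃ − θ₁₂)) = 6367·arcsin(0.03882·sin(306.796°)) = -197.940 km
|dₓₜ| = 197.940 km

197.9 km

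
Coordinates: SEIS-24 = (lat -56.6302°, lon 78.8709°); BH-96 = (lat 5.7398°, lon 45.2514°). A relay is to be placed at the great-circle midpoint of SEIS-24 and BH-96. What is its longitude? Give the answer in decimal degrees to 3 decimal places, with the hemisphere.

Bx = cos φ₂ cos Δλ = 0.828558,  By = cos φ₂ sin Δλ = -0.550899
φₘ = atan2(sin φ₁ + sin φ₂, √((cos φ₁ + Bx)² + By²)) = -26.34323°
λₘ = λ₁ + atan2(By, cos φ₁ + Bx) = 57.08885°

57.089°E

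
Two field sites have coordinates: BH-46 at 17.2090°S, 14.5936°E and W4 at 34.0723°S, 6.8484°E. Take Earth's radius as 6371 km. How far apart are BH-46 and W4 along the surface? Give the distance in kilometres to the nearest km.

Δφ = -16.8633°,  Δλ = -7.7452°
a = sin²(Δφ/2) + cos φ₁ cos φ₂ sin²(Δλ/2) = 0.025109
c = 2·arcsin(√a) = 0.318260 rad = 18.2350°
d = R·c = 6371 × 0.318260 = 2027.6 km

2028 km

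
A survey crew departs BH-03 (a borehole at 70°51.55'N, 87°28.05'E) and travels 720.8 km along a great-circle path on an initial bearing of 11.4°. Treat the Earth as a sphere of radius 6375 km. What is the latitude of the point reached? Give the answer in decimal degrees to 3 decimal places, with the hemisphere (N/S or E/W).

BH-03: φ = +70.85917°, λ = +87.46750°
δ = d/R = 720.8/6375 = 0.113067 rad
φ₂ = arcsin(sin φ₁ cos δ + cos φ₁ sin δ cos θ)
   = arcsin(0.94472·0.99361 + 0.32789·0.11283·0.98027) = 77.14803°
λ₂ = λ₁ + atan2(sin θ sin δ cos φ₁, cos δ − sin φ₁ sin φ₂) = 93.22158°

77.148°N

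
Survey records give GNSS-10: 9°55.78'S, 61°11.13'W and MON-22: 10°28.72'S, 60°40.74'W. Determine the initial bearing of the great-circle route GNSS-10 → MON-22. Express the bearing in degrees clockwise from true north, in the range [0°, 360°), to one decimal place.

GNSS-10: φ = -9.92967°, λ = -61.18550°
MON-22: φ = -10.47867°, λ = -60.67900°
Δλ = 0.5065°
y = sin Δλ · cos φ₂ = 0.008693
x = cos φ₁ sin φ₂ − sin φ₁ cos φ₂ cos Δλ = -0.009588
θ = atan2(y, x) = 137.8053° → 137.8053° (mod 360°)

137.8°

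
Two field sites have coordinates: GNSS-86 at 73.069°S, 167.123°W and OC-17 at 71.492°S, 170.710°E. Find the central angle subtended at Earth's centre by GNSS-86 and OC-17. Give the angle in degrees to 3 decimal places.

Δφ = 1.5770°,  Δλ = -22.1670°
a = sin²(Δφ/2) + cos φ₁ cos φ₂ sin²(Δλ/2) = 0.003606
c = 2·arcsin(√a) = 0.120168 rad = 6.8851°

6.885°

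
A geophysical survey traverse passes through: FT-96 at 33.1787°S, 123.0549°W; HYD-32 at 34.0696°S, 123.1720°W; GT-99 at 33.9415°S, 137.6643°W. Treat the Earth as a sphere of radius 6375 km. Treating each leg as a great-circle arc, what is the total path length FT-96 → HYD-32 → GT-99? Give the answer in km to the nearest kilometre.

1435 km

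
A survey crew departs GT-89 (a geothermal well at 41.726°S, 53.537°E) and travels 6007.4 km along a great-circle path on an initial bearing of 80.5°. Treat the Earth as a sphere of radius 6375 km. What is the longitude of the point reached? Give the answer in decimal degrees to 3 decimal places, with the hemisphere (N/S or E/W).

110.059°E

δ = d/R = 6007.4/6375 = 0.942337 rad
φ₂ = arcsin(sin φ₁ cos δ + cos φ₁ sin δ cos θ)
   = arcsin(-0.66557·0.58790 + 0.74634·0.80893·0.16505) = -16.95629°
λ₂ = λ₁ + atan2(sin θ sin δ cos φ₁, cos δ − sin φ₁ sin φ₂) = 110.05932°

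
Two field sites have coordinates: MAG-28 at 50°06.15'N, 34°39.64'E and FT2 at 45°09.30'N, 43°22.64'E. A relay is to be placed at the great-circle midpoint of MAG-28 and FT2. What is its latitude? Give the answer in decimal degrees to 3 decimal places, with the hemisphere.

MAG-28: φ = +50.10250°, λ = +34.66067°
FT2: φ = +45.15500°, λ = +43.37733°
Bx = cos φ₂ cos Δλ = 0.697046,  By = cos φ₂ sin Δλ = 0.106871
φₘ = atan2(sin φ₁ + sin φ₂, √((cos φ₁ + Bx)² + By²)) = 47.71117°
λₘ = λ₁ + atan2(By, cos φ₁ + Bx) = 39.22581°

47.711°N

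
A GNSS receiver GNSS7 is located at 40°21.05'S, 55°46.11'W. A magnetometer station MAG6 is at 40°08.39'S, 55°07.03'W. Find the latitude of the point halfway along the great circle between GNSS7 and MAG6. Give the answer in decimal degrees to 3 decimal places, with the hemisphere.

40.246°S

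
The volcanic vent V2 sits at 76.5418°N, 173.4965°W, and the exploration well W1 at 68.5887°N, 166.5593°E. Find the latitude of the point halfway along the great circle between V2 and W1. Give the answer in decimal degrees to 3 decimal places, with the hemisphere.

Bx = cos φ₂ cos Δλ = 0.343166,  By = cos φ₂ sin Δλ = -0.124524
φₘ = atan2(sin φ₁ + sin φ₂, √((cos φ₁ + Bx)² + By²)) = 72.80078°
λₘ = λ₁ + atan2(By, cos φ₁ + Bx) = 174.30260°

72.801°N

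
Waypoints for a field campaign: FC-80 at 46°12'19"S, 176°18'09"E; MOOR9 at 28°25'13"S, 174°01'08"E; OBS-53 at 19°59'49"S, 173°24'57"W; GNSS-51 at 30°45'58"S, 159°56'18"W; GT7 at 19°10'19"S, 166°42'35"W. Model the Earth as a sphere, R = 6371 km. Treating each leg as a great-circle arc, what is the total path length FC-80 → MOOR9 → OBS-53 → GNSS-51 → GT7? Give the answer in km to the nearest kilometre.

6830 km

FC-80: φ = -46.20528°, λ = +176.30250°
MOOR9: φ = -28.42028°, λ = +174.01889°
OBS-53: φ = -19.99694°, λ = -173.41583°
GNSS-51: φ = -30.76611°, λ = -159.93833°
GT7: φ = -19.17194°, λ = -166.70972°
FC-80→MOOR9: c = 0.311985 rad, d = 1987.66 km
MOOR9→OBS-53: c = 0.247948 rad, d = 1579.68 km
OBS-53→GNSS-51: c = 0.283252 rad, d = 1804.60 km
GNSS-51→GT7: c = 0.228822 rad, d = 1457.82 km
Total = 1987.66 + 1579.68 + 1804.60 + 1457.82 = 6829.75 km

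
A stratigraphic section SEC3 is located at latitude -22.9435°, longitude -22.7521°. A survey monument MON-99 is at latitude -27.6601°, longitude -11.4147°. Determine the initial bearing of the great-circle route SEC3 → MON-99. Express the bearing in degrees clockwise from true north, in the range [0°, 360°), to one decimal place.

117.1°

Δλ = 11.3374°
y = sin Δλ · cos φ₂ = 0.174120
x = cos φ₁ sin φ₂ − sin φ₁ cos φ₂ cos Δλ = -0.088965
θ = atan2(y, x) = 117.0643° → 117.0643° (mod 360°)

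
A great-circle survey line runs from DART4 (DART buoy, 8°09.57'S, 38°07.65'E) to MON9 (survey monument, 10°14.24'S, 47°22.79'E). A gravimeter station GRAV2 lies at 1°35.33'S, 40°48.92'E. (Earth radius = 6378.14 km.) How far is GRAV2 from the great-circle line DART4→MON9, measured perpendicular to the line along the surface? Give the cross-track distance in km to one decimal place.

DART4: φ = -8.15950°, λ = +38.12750°
MON9: φ = -10.23733°, λ = +47.37983°
GRAV2: φ = -1.58883°, λ = +40.81533°
δ₁₃ = central angle DART4→GRAV2 = 0.123830 rad  (haversine)
θ₁₃ = bearing DART4→GRAV2 = 22.304°,  θ₁₂ = bearing DART4→MON9 = 103.530°
dₓₜ = R·arcsin(sin δ₁₃ · sin(θ₁₃ − θ₁₂)) = 6378.14·arcsin(0.12351·sin(-81.226°)) = -780.514 km
|dₓₜ| = 780.514 km

780.5 km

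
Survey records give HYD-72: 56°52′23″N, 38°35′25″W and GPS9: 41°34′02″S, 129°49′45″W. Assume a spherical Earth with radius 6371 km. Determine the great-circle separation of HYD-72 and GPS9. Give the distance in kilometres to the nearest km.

13829 km

HYD-72: φ = +56.87306°, λ = -38.59028°
GPS9: φ = -41.56722°, λ = -129.82917°
Δφ = -98.4403°,  Δλ = -91.2389°
a = sin²(Δφ/2) + cos φ₁ cos φ₂ sin²(Δλ/2) = 0.782247
c = 2·arcsin(√a) = 2.170617 rad = 124.3672°
d = R·c = 6371 × 2.170617 = 13829.0 km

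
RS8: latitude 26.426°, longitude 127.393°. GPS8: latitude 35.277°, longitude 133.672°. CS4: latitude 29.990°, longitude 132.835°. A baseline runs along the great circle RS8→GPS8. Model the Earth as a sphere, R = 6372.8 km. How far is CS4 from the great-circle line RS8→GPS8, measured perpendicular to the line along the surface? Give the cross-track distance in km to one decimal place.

252.2 km

δ₁₃ = central angle RS8→CS4 = 0.104258 rad  (haversine)
θ₁₃ = bearing RS8→CS4 = 52.119°,  θ₁₂ = bearing RS8→GPS8 = 29.777°
dₓₜ = R·arcsin(sin δ₁₃ · sin(θ₁₃ − θ₁₂)) = 6372.8·arcsin(0.10407·sin(22.342°)) = 252.170 km
|dₓₜ| = 252.170 km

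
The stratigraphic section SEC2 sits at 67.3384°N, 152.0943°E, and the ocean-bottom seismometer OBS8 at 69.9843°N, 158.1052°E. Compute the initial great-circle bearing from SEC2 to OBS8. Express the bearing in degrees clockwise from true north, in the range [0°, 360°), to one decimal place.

Δλ = 6.0109°
y = sin Δλ · cos φ₂ = 0.035843
x = cos φ₁ sin φ₂ − sin φ₁ cos φ₂ cos Δλ = 0.047900
θ = atan2(y, x) = 36.8068° → 36.8068° (mod 360°)

36.8°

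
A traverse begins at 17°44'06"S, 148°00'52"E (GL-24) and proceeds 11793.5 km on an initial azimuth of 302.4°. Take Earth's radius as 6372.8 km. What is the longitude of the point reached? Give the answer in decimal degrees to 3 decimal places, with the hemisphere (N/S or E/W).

50.561°E

GL-24: φ = -17.73500°, λ = +148.01444°
δ = d/R = 11793.5/6372.8 = 1.850599 rad
φ₂ = arcsin(sin φ₁ cos δ + cos φ₁ sin δ cos θ)
   = arcsin(-0.30461·-0.27617 + 0.95248·0.96111·0.53583) = 35.07431°
λ₂ = λ₁ + atan2(sin θ sin δ cos φ₁, cos δ − sin φ₁ sin φ₂) = 50.56070°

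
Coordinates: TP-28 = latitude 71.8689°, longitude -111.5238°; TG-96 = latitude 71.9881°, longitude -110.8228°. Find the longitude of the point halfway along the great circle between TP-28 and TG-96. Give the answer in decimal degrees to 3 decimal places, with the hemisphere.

Bx = cos φ₂ cos Δλ = 0.309191,  By = cos φ₂ sin Δλ = 0.003783
φₘ = atan2(sin φ₁ + sin φ₂, √((cos φ₁ + Bx)² + By²)) = 71.92882°
λₘ = λ₁ + atan2(By, cos φ₁ + Bx) = -111.17442°

111.174°W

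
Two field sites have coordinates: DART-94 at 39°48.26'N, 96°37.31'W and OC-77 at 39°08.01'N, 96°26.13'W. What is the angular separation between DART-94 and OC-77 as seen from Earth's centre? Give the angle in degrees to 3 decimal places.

DART-94: φ = +39.80433°, λ = -96.62183°
OC-77: φ = +39.13350°, λ = -96.43550°
Δφ = -0.6708°,  Δλ = 0.1863°
a = sin²(Δφ/2) + cos φ₁ cos φ₂ sin²(Δλ/2) = 0.000036
c = 2·arcsin(√a) = 0.011974 rad = 0.6861°

0.686°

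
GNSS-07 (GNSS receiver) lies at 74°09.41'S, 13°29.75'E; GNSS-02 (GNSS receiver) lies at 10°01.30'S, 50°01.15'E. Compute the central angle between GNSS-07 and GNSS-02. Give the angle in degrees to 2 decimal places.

67.45°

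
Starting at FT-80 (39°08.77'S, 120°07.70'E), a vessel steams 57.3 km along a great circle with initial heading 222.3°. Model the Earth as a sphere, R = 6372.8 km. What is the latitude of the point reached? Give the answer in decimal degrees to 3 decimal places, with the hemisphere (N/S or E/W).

FT-80: φ = -39.14617°, λ = +120.12833°
δ = d/R = 57.3/6372.8 = 0.008991 rad
φ₂ = arcsin(sin φ₁ cos δ + cos φ₁ sin δ cos θ)
   = arcsin(-0.63130·0.99996 + 0.77554·0.00899·-0.73963) = -39.52634°
λ₂ = λ₁ + atan2(sin θ sin δ cos φ₁, cos δ − sin φ₁ sin φ₂) = 119.67884°

39.526°S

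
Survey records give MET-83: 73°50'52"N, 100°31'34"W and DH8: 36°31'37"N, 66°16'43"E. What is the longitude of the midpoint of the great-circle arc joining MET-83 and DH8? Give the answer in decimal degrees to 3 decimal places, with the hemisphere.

59.481°E

MET-83: φ = +73.84778°, λ = -100.52611°
DH8: φ = +36.52694°, λ = +66.27861°
Bx = cos φ₂ cos Δλ = -0.782361,  By = cos φ₂ sin Δλ = 0.183433
φₘ = atan2(sin φ₁ + sin φ₂, √((cos φ₁ + Bx)² + By²)) = 70.97289°
λₘ = λ₁ + atan2(By, cos φ₁ + Bx) = 59.48092°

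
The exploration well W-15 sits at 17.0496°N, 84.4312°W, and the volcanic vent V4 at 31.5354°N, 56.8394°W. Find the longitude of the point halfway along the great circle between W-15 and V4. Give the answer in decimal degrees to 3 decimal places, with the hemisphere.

71.442°W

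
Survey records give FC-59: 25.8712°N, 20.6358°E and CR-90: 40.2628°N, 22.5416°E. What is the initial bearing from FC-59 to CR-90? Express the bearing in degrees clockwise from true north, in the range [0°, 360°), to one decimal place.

5.8°

Δλ = 1.9058°
y = sin Δλ · cos φ₂ = 0.025378
x = cos φ₁ sin φ₂ − sin φ₁ cos φ₂ cos Δλ = 0.248732
θ = atan2(y, x) = 5.8256° → 5.8256° (mod 360°)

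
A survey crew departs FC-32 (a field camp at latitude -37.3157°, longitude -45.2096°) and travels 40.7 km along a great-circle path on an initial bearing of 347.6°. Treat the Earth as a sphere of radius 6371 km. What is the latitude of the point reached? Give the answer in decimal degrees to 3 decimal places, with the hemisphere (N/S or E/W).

δ = d/R = 40.7/6371 = 0.006388 rad
φ₂ = arcsin(sin φ₁ cos δ + cos φ₁ sin δ cos θ)
   = arcsin(-0.60621·0.99998 + 0.79531·0.00639·0.97667) = -36.95817°
λ₂ = λ₁ + atan2(sin θ sin δ cos φ₁, cos δ − sin φ₁ sin φ₂) = -45.30796°

36.958°S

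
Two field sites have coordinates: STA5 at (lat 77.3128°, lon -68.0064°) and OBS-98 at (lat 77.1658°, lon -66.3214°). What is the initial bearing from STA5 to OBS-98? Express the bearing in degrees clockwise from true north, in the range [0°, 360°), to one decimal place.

Δλ = 1.6850°
y = sin Δλ · cos φ₂ = 0.006532
x = cos φ₁ sin φ₂ − sin φ₁ cos φ₂ cos Δλ = -0.002472
θ = atan2(y, x) = 110.7293° → 110.7293° (mod 360°)

110.7°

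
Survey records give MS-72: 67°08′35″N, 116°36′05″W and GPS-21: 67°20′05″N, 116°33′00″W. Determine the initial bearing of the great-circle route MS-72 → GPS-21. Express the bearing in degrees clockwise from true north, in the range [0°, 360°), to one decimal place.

MS-72: φ = +67.14306°, λ = -116.60139°
GPS-21: φ = +67.33472°, λ = -116.55000°
Δλ = 0.0514°
y = sin Δλ · cos φ₂ = 0.000346
x = cos φ₁ sin φ₂ − sin φ₁ cos φ₂ cos Δλ = 0.003345
θ = atan2(y, x) = 5.8985° → 5.8985° (mod 360°)

5.9°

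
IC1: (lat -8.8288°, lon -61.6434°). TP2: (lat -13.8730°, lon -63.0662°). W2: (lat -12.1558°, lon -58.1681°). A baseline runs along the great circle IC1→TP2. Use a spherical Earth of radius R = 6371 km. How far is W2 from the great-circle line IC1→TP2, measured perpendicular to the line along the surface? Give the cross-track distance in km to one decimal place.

δ₁₃ = central angle IC1→W2 = 0.083233 rad  (haversine)
θ₁₃ = bearing IC1→W2 = 134.538°,  θ₁₂ = bearing IC1→TP2 = 195.324°
dₓₜ = R·arcsin(sin δ₁₃ · sin(θ₁₃ − θ₁₂)) = 6371·arcsin(0.08314·sin(-60.786°)) = -462.702 km
|dₓₜ| = 462.702 km

462.7 km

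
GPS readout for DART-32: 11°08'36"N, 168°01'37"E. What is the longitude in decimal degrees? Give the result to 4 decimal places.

168.0269°E

168° + 1′/60 + 37″/3600 = 168 + 0.01667 + 0.01028 = 168.0269°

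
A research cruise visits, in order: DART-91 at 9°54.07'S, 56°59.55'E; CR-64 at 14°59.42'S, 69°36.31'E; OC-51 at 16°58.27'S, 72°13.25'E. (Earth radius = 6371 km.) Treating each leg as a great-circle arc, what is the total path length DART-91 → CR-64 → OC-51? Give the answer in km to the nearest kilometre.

1837 km

DART-91: φ = -9.90117°, λ = +56.99250°
CR-64: φ = -14.99033°, λ = +69.60517°
OC-51: φ = -16.97117°, λ = +72.22083°
DART-91→CR-64: c = 0.232494 rad, d = 1481.22 km
CR-64→OC-51: c = 0.055867 rad, d = 355.93 km
Total = 1481.22 + 355.93 = 1837.15 km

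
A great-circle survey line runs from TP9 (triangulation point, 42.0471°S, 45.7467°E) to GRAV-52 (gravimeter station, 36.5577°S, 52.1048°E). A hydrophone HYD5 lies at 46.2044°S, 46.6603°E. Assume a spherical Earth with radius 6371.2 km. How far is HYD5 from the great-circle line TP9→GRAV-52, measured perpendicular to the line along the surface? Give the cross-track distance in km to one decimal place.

371.5 km

δ₁₃ = central angle TP9→HYD5 = 0.073454 rad  (haversine)
θ₁₃ = bearing TP9→HYD5 = 171.352°,  θ₁₂ = bearing TP9→GRAV-52 = 43.926°
dₓₜ = R·arcsin(sin δ₁₃ · sin(θ₁₃ − θ₁₂)) = 6371.2·arcsin(0.07339·sin(127.426°)) = 371.529 km
|dₓₜ| = 371.529 km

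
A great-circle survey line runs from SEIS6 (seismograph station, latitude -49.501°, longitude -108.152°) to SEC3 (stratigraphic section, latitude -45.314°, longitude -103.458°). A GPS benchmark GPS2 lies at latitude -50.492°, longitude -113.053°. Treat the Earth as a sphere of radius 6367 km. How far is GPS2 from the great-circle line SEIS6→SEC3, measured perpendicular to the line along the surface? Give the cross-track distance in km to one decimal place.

δ₁₃ = central angle SEIS6→GPS2 = 0.057630 rad  (haversine)
θ₁₃ = bearing SEIS6→GPS2 = 250.672°,  θ₁₂ = bearing SEIS6→SEC3 = 38.940°
dₓₜ = R·arcsin(sin δ₁₃ · sin(θ₁₃ − θ₁₂)) = 6367·arcsin(0.05760·sin(211.732°)) = -192.909 km
|dₓₜ| = 192.909 km

192.9 km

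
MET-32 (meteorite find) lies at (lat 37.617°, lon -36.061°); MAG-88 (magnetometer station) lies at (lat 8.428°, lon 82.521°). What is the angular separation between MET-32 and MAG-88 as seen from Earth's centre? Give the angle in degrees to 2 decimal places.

Δφ = -29.1890°,  Δλ = 118.5820°
a = sin²(Δφ/2) + cos φ₁ cos φ₂ sin²(Δλ/2) = 0.642702
c = 2·arcsin(√a) = 1.860224 rad = 106.5830°

106.58°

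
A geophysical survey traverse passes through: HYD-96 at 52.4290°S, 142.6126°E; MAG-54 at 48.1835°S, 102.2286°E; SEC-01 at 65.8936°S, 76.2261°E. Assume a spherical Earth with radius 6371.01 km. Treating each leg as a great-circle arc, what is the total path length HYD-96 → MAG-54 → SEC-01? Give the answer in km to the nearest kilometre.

5350 km

HYD-96→MAG-54: c = 0.450145 rad, d = 2867.88 km
MAG-54→SEC-01: c = 0.389650 rad, d = 2482.46 km
Total = 2867.88 + 2482.46 = 5350.34 km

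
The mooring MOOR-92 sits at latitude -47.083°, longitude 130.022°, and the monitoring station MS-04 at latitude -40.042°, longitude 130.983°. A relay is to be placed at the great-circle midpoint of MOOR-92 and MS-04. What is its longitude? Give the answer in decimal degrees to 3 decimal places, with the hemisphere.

Bx = cos φ₂ cos Δλ = 0.765465,  By = cos φ₂ sin Δλ = 0.012840
φₘ = atan2(sin φ₁ + sin φ₂, √((cos φ₁ + Bx)² + By²)) = -43.56350°
λₘ = λ₁ + atan2(By, cos φ₁ + Bx) = 130.53061°

130.531°E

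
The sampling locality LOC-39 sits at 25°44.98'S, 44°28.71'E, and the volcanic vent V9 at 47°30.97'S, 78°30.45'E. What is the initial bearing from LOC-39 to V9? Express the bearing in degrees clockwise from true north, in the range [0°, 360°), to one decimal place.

138.1°

LOC-39: φ = -25.74967°, λ = +44.47850°
V9: φ = -47.51617°, λ = +78.50750°
Δλ = 34.0290°
y = sin Δλ · cos φ₂ = 0.377952
x = cos φ₁ sin φ₂ − sin φ₁ cos φ₂ cos Δλ = -0.421071
θ = atan2(y, x) = 138.0889° → 138.0889° (mod 360°)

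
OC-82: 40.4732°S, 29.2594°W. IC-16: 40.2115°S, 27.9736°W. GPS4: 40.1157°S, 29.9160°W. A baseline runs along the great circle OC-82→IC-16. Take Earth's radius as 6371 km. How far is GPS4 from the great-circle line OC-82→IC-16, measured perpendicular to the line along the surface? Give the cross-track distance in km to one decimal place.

δ₁₃ = central angle OC-82→GPS4 = 0.010739 rad  (haversine)
θ₁₃ = bearing OC-82→GPS4 = 305.308°,  θ₁₂ = bearing OC-82→IC-16 = 75.466°
dₓₜ = R·arcsin(sin δ₁₃ · sin(θ₁₃ − θ₁₂)) = 6371·arcsin(0.01074·sin(229.843°)) = -52.291 km
|dₓₜ| = 52.291 km

52.3 km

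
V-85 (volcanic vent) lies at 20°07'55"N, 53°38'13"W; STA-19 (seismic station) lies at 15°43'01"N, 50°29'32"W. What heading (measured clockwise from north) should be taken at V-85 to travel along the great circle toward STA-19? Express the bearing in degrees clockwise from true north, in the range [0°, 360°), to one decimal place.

145.4°

V-85: φ = +20.13194°, λ = -53.63694°
STA-19: φ = +15.71694°, λ = -50.49222°
Δλ = 3.1447°
y = sin Δλ · cos φ₂ = 0.052807
x = cos φ₁ sin φ₂ − sin φ₁ cos φ₂ cos Δλ = -0.076481
θ = atan2(y, x) = 145.3765° → 145.3765° (mod 360°)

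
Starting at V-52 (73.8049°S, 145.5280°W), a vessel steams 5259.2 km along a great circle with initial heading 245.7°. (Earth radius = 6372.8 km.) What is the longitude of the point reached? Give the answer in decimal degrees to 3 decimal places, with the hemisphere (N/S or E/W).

115.882°E

δ = d/R = 5259.2/6372.8 = 0.825257 rad
φ₂ = arcsin(sin φ₁ cos δ + cos φ₁ sin δ cos θ)
   = arcsin(-0.96032·0.67837 + 0.27891·0.73472·-0.41151) = -47.37286°
λ₂ = λ₁ + atan2(sin θ sin δ cos φ₁, cos δ − sin φ₁ sin φ₂) = 115.88236°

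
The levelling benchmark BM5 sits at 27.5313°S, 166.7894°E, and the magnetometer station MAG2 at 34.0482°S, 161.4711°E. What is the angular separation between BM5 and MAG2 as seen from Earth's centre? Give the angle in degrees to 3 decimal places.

Δφ = -6.5169°,  Δλ = -5.3183°
a = sin²(Δφ/2) + cos φ₁ cos φ₂ sin²(Δλ/2) = 0.004812
c = 2·arcsin(√a) = 0.138852 rad = 7.9557°

7.956°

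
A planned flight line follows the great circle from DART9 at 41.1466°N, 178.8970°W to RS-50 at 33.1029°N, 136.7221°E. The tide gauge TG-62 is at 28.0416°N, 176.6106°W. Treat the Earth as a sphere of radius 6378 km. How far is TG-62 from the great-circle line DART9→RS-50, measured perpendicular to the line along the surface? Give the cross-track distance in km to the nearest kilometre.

1448 km

δ₁₃ = central angle DART9→TG-62 = 0.231047 rad  (haversine)
θ₁₃ = bearing DART9→TG-62 = 171.155°,  θ₁₂ = bearing DART9→RS-50 = 271.694°
dₓₜ = R·arcsin(sin δ₁₃ · sin(θ₁₃ − θ₁₂)) = 6378·arcsin(0.22900·sin(-100.539°)) = -1448.323 km
|dₓₜ| = 1448.323 km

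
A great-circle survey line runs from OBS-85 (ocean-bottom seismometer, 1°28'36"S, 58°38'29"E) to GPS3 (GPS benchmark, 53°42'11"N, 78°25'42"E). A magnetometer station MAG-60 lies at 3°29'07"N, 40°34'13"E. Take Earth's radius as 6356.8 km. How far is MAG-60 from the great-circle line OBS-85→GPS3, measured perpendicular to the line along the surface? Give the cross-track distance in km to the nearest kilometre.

2077 km

OBS-85: φ = -1.47667°, λ = +58.64139°
GPS3: φ = +53.70306°, λ = +78.42833°
MAG-60: φ = +3.48528°, λ = +40.57028°
δ₁₃ = central angle OBS-85→MAG-60 = 0.326932 rad  (haversine)
θ₁₃ = bearing OBS-85→MAG-60 = 285.390°,  θ₁₂ = bearing OBS-85→GPS3 = 13.732°
dₓₜ = R·arcsin(sin δ₁₃ · sin(θ₁₃ − θ₁₂)) = 6356.8·arcsin(0.32114·sin(271.657°)) = -2077.336 km
|dₓₜ| = 2077.336 km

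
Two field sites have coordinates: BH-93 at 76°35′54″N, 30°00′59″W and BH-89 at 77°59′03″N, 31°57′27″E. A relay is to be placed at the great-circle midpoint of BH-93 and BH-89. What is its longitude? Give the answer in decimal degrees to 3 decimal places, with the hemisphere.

0.874°W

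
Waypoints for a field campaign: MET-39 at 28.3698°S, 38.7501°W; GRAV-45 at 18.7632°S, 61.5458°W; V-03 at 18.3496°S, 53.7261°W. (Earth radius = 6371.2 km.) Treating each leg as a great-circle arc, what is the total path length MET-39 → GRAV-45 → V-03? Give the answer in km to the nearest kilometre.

3377 km

MET-39→GRAV-45: c = 0.400407 rad, d = 2551.08 km
GRAV-45→V-03: c = 0.129575 rad, d = 825.55 km
Total = 2551.08 + 825.55 = 3376.62 km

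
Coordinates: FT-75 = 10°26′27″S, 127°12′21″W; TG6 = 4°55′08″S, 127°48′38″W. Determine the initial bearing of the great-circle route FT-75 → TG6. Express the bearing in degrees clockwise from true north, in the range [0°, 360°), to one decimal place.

FT-75: φ = -10.44083°, λ = -127.20583°
TG6: φ = -4.91889°, λ = -127.81056°
Δλ = -0.6047°
y = sin Δλ · cos φ₂ = -0.010515
x = cos φ₁ sin φ₂ − sin φ₁ cos φ₂ cos Δλ = 0.096217
θ = atan2(y, x) = -6.2370° → 353.7630° (mod 360°)

353.8°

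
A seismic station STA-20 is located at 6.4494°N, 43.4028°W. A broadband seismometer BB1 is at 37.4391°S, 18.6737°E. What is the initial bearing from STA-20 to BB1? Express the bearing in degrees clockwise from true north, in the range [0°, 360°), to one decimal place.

Δλ = 62.0765°
y = sin Δλ · cos φ₂ = 0.701557
x = cos φ₁ sin φ₂ − sin φ₁ cos φ₂ cos Δλ = -0.645836
θ = atan2(y, x) = 132.6319° → 132.6319° (mod 360°)

132.6°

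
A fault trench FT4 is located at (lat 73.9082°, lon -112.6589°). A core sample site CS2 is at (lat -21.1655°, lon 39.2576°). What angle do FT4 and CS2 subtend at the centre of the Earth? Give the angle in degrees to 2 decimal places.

125.10°

Δφ = -95.0737°,  Δλ = 151.9165°
a = sin²(Δφ/2) + cos φ₁ cos φ₂ sin²(Δλ/2) = 0.787481
c = 2·arcsin(√a) = 2.183355 rad = 125.0970°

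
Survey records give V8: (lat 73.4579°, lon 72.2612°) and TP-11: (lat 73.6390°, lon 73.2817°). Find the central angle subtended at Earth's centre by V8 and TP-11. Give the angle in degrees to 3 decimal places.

0.341°

Δφ = 0.1811°,  Δλ = 1.0205°
a = sin²(Δφ/2) + cos φ₁ cos φ₂ sin²(Δλ/2) = 0.000009
c = 2·arcsin(√a) = 0.005953 rad = 0.3411°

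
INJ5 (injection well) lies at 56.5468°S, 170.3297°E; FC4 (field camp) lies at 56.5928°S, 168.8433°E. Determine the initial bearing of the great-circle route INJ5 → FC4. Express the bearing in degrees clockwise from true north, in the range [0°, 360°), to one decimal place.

266.2°

Δλ = -1.4864°
y = sin Δλ · cos φ₂ = -0.014282
x = cos φ₁ sin φ₂ − sin φ₁ cos φ₂ cos Δλ = -0.000957
θ = atan2(y, x) = -93.8352° → 266.1648° (mod 360°)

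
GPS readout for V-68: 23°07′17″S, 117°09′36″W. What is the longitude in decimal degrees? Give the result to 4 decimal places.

117° + 9′/60 + 36″/3600 = 117 + 0.15000 + 0.01000 = 117.1600°

117.1600°W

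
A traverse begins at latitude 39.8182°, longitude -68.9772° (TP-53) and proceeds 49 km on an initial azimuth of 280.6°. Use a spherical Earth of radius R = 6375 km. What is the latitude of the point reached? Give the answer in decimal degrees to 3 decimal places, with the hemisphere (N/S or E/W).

δ = d/R = 49/6375 = 0.007686 rad
φ₂ = arcsin(sin φ₁ cos δ + cos φ₁ sin δ cos θ)
   = arcsin(0.64035·0.99997 + 0.76808·0.00769·0.18395) = 39.89784°
λ₂ = λ₁ + atan2(sin θ sin δ cos φ₁, cos δ − sin φ₁ sin φ₂) = -69.54144°

39.898°N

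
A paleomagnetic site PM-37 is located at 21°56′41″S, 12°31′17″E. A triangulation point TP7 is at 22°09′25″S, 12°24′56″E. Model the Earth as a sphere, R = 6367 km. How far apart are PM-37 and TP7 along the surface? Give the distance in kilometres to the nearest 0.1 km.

26.0 km

PM-37: φ = -21.94472°, λ = +12.52139°
TP7: φ = -22.15694°, λ = +12.41556°
Δφ = -0.2122°,  Δλ = -0.1058°
a = sin²(Δφ/2) + cos φ₁ cos φ₂ sin²(Δλ/2) = 0.000004
c = 2·arcsin(√a) = 0.004080 rad = 0.2338°
d = R·c = 6367 × 0.004080 = 26.0 km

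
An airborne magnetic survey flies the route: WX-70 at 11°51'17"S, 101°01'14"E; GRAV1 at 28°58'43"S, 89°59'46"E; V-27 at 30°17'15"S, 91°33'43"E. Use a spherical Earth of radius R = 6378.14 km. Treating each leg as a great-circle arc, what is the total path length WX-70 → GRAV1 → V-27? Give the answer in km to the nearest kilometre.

WX-70: φ = -11.85472°, λ = +101.02056°
GRAV1: φ = -28.97861°, λ = +89.99611°
V-27: φ = -30.28750°, λ = +91.56194°
WX-70→GRAV1: c = 0.348544 rad, d = 2223.07 km
GRAV1→V-27: c = 0.032956 rad, d = 210.20 km
Total = 2223.07 + 210.20 = 2433.26 km

2433 km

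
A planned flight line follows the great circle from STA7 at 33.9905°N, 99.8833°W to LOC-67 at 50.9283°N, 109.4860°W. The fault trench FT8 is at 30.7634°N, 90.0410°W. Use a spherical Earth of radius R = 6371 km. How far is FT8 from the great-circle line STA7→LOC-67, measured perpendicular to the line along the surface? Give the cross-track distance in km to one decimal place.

779.0 km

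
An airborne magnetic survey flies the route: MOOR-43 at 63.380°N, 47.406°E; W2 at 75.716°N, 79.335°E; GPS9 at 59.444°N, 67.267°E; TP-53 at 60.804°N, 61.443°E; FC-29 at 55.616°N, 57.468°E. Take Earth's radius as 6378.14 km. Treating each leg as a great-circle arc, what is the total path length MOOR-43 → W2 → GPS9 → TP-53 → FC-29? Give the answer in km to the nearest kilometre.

4658 km

MOOR-43→W2: c = 0.283131 rad, d = 1805.85 km
W2→GPS9: c = 0.293731 rad, d = 1873.46 km
GPS9→TP-53: c = 0.055895 rad, d = 356.51 km
TP-53→FC-29: c = 0.097602 rad, d = 622.52 km
Total = 1805.85 + 1873.46 + 356.51 + 622.52 = 4658.34 km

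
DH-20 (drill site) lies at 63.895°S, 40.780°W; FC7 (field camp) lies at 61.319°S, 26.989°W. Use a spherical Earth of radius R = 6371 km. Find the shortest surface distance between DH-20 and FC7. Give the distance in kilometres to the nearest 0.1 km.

Δφ = 2.5760°,  Δλ = 13.7910°
a = sin²(Δφ/2) + cos φ₁ cos φ₂ sin²(Δλ/2) = 0.003549
c = 2·arcsin(√a) = 0.119221 rad = 6.8309°
d = R·c = 6371 × 0.119221 = 759.6 km

759.6 km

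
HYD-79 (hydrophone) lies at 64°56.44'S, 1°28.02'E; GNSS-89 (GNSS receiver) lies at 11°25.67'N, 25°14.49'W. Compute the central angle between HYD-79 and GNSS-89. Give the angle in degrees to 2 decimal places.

78.97°

HYD-79: φ = -64.94067°, λ = +1.46700°
GNSS-89: φ = +11.42783°, λ = -25.24150°
Δφ = 76.3685°,  Δλ = -26.7085°
a = sin²(Δφ/2) + cos φ₁ cos φ₂ sin²(Δλ/2) = 0.404310
c = 2·arcsin(√a) = 1.378227 rad = 78.9666°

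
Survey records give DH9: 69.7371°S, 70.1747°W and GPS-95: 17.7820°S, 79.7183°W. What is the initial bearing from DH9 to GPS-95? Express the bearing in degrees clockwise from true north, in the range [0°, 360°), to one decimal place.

348.5°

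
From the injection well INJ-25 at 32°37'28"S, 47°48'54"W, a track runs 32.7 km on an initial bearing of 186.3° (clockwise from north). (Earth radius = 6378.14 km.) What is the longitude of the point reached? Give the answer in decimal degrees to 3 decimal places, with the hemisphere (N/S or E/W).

47.853°W

INJ-25: φ = -32.62444°, λ = -47.81500°
δ = d/R = 32.7/6378.14 = 0.005127 rad
φ₂ = arcsin(sin φ₁ cos δ + cos φ₁ sin δ cos θ)
   = arcsin(-0.53913·0.99999 + 0.84222·0.00513·-0.99396) = -32.91641°
λ₂ = λ₁ + atan2(sin θ sin δ cos φ₁, cos δ − sin φ₁ sin φ₂) = -47.85340°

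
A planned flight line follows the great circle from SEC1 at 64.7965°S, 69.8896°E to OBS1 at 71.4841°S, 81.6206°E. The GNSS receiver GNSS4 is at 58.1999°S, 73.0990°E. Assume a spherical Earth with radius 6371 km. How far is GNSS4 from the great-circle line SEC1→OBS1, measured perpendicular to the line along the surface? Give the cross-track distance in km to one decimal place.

δ₁₃ = central angle SEC1→GNSS4 = 0.118156 rad  (haversine)
θ₁₃ = bearing SEC1→GNSS4 = 14.493°,  θ₁₂ = bearing SEC1→OBS1 = 152.199°
dₓₜ = R·arcsin(sin δ₁₃ · sin(θ₁₃ − θ₁₂)) = 6371·arcsin(0.11788·sin(-137.706°)) = -505.924 km
|dₓₜ| = 505.924 km

505.9 km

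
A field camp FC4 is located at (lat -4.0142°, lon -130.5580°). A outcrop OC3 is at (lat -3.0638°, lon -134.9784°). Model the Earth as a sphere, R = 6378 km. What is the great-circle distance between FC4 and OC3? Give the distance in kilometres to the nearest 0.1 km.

Δφ = 0.9504°,  Δλ = -4.4204°
a = sin²(Δφ/2) + cos φ₁ cos φ₂ sin²(Δλ/2) = 0.001550
c = 2·arcsin(√a) = 0.078769 rad = 4.5131°
d = R·c = 6378 × 0.078769 = 502.4 km

502.4 km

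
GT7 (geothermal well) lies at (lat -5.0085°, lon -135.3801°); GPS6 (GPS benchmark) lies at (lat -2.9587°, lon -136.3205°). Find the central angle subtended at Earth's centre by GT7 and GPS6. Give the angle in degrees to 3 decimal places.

2.254°

Δφ = 2.0498°,  Δλ = -0.9404°
a = sin²(Δφ/2) + cos φ₁ cos φ₂ sin²(Δλ/2) = 0.000387
c = 2·arcsin(√a) = 0.039344 rad = 2.2543°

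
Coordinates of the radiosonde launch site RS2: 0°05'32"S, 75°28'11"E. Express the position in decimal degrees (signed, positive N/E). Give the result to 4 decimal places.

-0.0922°, +75.4697°

lat: 0.0922° S → -0.0922°
lon: 75.4697° E → +75.4697°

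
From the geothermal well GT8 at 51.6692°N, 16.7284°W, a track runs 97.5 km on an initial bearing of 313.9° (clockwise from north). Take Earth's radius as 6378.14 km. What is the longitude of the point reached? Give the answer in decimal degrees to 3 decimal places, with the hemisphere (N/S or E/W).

δ = d/R = 97.5/6378.14 = 0.015287 rad
φ₂ = arcsin(sin φ₁ cos δ + cos φ₁ sin δ cos θ)
   = arcsin(0.78444·0.99988 + 0.62020·0.01529·0.69340) = 52.27205°
λ₂ = λ₁ + atan2(sin θ sin δ cos φ₁, cos δ − sin φ₁ sin φ₂) = -17.75977°

17.760°W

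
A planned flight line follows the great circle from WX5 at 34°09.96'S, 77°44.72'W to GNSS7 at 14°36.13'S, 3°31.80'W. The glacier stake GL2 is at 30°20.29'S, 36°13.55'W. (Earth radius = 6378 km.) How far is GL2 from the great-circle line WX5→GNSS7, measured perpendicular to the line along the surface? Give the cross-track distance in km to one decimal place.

WX5: φ = -34.16600°, λ = -77.74533°
GNSS7: φ = -14.60217°, λ = -3.53000°
GL2: φ = -30.33817°, λ = -36.22583°
δ₁₃ = central angle WX5→GL2 = 0.612287 rad  (haversine)
θ₁₃ = bearing WX5→GL2 = 95.494°,  θ₁₂ = bearing WX5→GNSS7 = 93.733°
dₓₜ = R·arcsin(sin δ₁₃ · sin(θ₁₃ − θ₁₂)) = 6378·arcsin(0.57474·sin(1.761°)) = 112.640 km
|dₓₜ| = 112.640 km

112.6 km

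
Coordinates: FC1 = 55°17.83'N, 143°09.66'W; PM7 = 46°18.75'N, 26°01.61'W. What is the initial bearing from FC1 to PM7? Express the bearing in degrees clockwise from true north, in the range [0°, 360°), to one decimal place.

FC1: φ = +55.29717°, λ = -143.16100°
PM7: φ = +46.31250°, λ = -26.02683°
Δλ = 117.1342°
y = sin Δλ · cos φ₂ = 0.614704
x = cos φ₁ sin φ₂ − sin φ₁ cos φ₂ cos Δλ = 0.670671
θ = atan2(y, x) = 42.5069° → 42.5069° (mod 360°)

42.5°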